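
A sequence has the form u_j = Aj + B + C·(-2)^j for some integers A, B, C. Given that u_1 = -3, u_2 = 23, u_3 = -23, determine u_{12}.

16411

Write the equations: A + B - 2C = -3; 2A + B + 4C = 23; 3A + B - 8C = -23.
Subtracting the first from the second: A + 6C = 26.
Subtracting the second from the third: A - 12C = -46.
Solving: C = 4, A = 2, then B = 3.
So u_j = 2·j + 3 + 4·(-2)^j; at j=12 this is 16411.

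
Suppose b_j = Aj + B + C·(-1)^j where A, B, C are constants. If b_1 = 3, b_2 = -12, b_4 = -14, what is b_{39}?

-35

At j = 1, 2, 4: A + B - C = 3; 2A + B + C = -12; 4A + B + C = -14.
Subtracting the first from the second: A + 2C = -15.
Subtracting the second from the third: 2A = -2.
Solving: C = -7, A = -1, then B = -3.
Hence b_{39} = -1·39 + (-3) + (-7)·(-1) = -35.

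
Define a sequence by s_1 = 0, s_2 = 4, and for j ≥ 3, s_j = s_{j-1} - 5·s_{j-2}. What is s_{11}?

4444

Compute successive terms:
s_3 = 4, s_4 = -16, s_5 = -36, s_6 = 44, s_7 = 224, s_8 = 4, s_9 = -1116, s_{10} = -1136, s_{11} = 4444.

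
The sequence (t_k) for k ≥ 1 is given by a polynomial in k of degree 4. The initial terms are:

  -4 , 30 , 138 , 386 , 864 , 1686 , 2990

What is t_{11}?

16626

1st diffs: 34, 108, 248, 478, 822, 1304.
2nd diffs: 74, 140, 230, 344, 482.
3rd diffs: 66, 90, 114, 138.
4th diffs: 24, 24, 24 (constant).
Newton forward-difference form: t_k = -4 + 34·C(k-1,1) + 74·C(k-1,2) + 66·C(k-1,3) + 24·C(k-1,4).
At k = 11: k-1 = 10, so t_{11} = -4 + 340 + 3330 + 7920 + 5040 = 16626.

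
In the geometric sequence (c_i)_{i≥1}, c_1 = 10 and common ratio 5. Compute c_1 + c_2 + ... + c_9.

4882810

c_i = 10·5^(i-1).
S = 10·(5^9 - 1)/(5 - 1) = 10·(1953125 - 1)/(4) = 4882810.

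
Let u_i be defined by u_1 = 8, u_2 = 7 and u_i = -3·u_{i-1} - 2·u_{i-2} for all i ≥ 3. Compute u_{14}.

Step forward from the initial values:
u_3 = -37;  u_4 = 97;  u_5 = -217;  …;  u_{11} = -15337;  u_{12} = 30697;  u_{13} = -61417;  u_{14} = 122857.
(Characteristic roots are -1 and -2.)

122857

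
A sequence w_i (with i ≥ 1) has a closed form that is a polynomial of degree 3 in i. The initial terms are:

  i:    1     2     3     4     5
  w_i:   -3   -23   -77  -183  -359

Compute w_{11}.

-3893

1st diffs: -20, -54, -106, -176.
2nd diffs: -34, -52, -70.
3rd diffs: -18, -18 (constant).
Newton forward-difference form: w_i = -3 + (-20)·C(i-1,1) + (-34)·C(i-1,2) + (-18)·C(i-1,3).
At i = 11: i-1 = 10, so w_{11} = -3 - 200 - 1530 - 2160 = -3893.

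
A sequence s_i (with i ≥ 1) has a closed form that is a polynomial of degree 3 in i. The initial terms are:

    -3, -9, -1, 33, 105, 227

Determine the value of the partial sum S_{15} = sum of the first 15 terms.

22075

1st diffs: -6, 8, 34, 72, 122.
2nd diffs: 14, 26, 38, 50.
3rd diffs: 12, 12, 12 (constant).
Newton forward-difference form: s_i = -3 + (-6)·C(i-1,1) + 14·C(i-1,2) + 12·C(i-1,3).
Continuing: …, 411, 669, 1013, 1455, …, s_{15} = 5555.
Summing i = 1..15 (15 terms) gives 22075.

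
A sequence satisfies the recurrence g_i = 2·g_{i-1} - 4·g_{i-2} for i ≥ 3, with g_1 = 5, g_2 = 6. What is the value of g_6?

Applying the relation repeatedly:
g_3 = -8; g_4 = -40; g_5 = -48; g_6 = 64.

64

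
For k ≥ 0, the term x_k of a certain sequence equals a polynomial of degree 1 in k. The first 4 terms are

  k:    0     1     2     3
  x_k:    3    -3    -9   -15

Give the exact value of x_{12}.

1st diffs: -6, -6, -6 (constant).
So x_k = -6k + 3.
Evaluating at k = 12 gives x_{12} = -69.

-69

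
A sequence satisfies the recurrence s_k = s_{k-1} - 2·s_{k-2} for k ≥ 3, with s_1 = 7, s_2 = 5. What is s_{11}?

183

Iterate the recurrence:
s_3 = -9; s_4 = -19; s_5 = -1; s_6 = 37; s_7 = 39; s_8 = -35; s_9 = -113; s_{10} = -43; s_{11} = 183.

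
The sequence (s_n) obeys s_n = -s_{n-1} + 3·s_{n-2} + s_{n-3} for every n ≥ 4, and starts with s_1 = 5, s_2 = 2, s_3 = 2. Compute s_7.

-24

Compute successive terms:
s_4 = 9, s_5 = -1, s_6 = 30, s_7 = -24.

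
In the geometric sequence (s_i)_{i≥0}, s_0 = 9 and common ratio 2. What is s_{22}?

s_i = 9·2^(i-0).
s_{22} = 9·2^22 = 37748736.

37748736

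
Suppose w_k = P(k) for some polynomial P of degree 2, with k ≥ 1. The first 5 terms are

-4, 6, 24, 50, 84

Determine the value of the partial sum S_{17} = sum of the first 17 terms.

1st diffs: 10, 18, 26, 34.
2nd diffs: 8, 8, 8 (constant).
So w_k = 4k^2 - 2k - 6.
Continuing: …, 126, 176, 234, 300, …, w_{17} = 1116.
Summing k = 1..17 (17 terms) gives 6732.

6732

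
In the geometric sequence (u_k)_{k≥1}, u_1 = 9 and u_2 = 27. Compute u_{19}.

Common ratio r = 3.
u_k = 9·3^(k-1).
u_{19} = 9·3^18 = 3486784401.

3486784401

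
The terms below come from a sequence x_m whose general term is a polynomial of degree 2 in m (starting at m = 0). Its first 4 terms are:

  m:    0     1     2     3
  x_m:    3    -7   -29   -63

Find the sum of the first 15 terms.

1st diffs: -10, -22, -34.
2nd diffs: -12, -12 (constant).
Newton forward-difference form: x_m = 3 + (-10)·C(m,1) + (-12)·C(m,2).
Continuing: …, -109, -167, -237, -319, …, x_{14} = -1229.
Summing m = 0..14 (15 terms) gives -6465.

-6465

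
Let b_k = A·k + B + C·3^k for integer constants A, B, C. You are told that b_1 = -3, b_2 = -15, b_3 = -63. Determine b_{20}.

At k = 1, 2, 3: A + B + 3C = -3; 2A + B + 9C = -15; 3A + B + 27C = -63.
Subtracting the first from the second: A + 6C = -12.
Subtracting the second from the third: A + 18C = -48.
Solving: C = -3, A = 6, then B = 0.
Hence b_{20} = 6·20 + 0 + (-3)·3486784401 = -10460353083.

-10460353083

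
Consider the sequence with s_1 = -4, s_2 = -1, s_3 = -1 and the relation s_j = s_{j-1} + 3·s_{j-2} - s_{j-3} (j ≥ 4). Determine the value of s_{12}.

-228

Applying the relation repeatedly:
s_4 = 0, s_5 = -2, s_6 = -1, s_7 = -7, s_8 = -8, s_9 = -28, s_{10} = -45, s_{11} = -121, s_{12} = -228.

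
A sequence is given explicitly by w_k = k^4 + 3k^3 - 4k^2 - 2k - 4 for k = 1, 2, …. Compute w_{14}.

w_{14} = 1·14^4 + 3·14^3 - 4·14^2 - 2·14 - 4 = 45832.

45832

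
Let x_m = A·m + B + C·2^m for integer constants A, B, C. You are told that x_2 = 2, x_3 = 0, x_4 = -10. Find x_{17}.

-262044

At m = 2, 3, 4: 2A + B + 4C = 2; 3A + B + 8C = 0; 4A + B + 16C = -10.
Subtracting the first from the second: A + 4C = -2.
Subtracting the second from the third: A + 8C = -10.
Solving: C = -2, A = 6, then B = -2.
Therefore x_{17} = 102 + (-2) + (-2)·131072 = -262044.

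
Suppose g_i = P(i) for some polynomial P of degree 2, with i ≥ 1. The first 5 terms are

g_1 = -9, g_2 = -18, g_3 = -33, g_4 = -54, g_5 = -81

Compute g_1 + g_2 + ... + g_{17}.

-5457

1st diffs: -9, -15, -21, -27.
2nd diffs: -6, -6, -6 (constant).
Newton forward-difference form: g_i = -9 + (-9)·C(i-1,1) + (-6)·C(i-1,2).
Continuing: …, -114, -153, -198, -249, …, g_{17} = -873.
Summing i = 1..17 (17 terms) gives -5457.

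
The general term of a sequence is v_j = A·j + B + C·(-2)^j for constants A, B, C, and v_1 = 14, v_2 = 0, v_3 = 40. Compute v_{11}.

6192

The three given values yield: A + B - 2C = 14; 2A + B + 4C = 0; 3A + B - 8C = 40.
Subtracting the first from the second: A + 6C = -14.
Subtracting the second from the third: A - 12C = 40.
Solving: C = -3, A = 4, then B = 4.
Therefore v_{11} = 44 + 4 + (-3)·(-2048) = 6192.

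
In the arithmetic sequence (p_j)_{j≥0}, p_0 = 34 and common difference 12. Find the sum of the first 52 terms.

p_j = 34 + (j - 0)·12.
p_{51} = 646; S = 52·(34 + 646)/2 = 17680.

17680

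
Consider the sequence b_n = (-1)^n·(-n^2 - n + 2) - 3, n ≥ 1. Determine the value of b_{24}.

-601

(-1)^24 = 1; -n^2 - n + 2 at n=24 is -598; so b_{24} = -601.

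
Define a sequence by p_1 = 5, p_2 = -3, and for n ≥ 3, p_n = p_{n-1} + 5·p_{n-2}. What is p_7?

737

Compute successive terms:
p_3 = 22; p_4 = 7; p_5 = 117; p_6 = 152; p_7 = 737.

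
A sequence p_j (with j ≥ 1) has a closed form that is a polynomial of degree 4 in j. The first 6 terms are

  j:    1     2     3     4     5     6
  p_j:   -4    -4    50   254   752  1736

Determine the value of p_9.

1st diffs: 0, 54, 204, 498, 984.
2nd diffs: 54, 150, 294, 486.
3rd diffs: 96, 144, 192.
4th diffs: 48, 48 (constant).
So p_j = 2j^4 - 4j^3 + j^2 - 5j + 2.
Evaluating at j = 9 gives p_9 = 10244.

10244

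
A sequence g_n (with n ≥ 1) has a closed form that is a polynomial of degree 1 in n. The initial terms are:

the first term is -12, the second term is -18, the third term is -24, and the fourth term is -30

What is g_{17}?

1st diffs: -6, -6, -6 (constant).
So g_n = -6n - 6.
Evaluating at n = 17 gives g_{17} = -108.

-108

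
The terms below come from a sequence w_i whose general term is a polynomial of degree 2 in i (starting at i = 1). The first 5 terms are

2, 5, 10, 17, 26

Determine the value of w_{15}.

226

1st diffs: 3, 5, 7, 9.
2nd diffs: 2, 2, 2 (constant).
Newton forward-difference form: w_i = 2 + 3·C(i-1,1) + 2·C(i-1,2).
At i = 15: i-1 = 14, so w_{15} = 2 + 42 + 182 = 226.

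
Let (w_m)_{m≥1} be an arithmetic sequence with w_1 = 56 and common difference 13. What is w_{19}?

w_m = 56 + (m - 1)·13.
w_{19} = 56 + 18·13 = 290.

290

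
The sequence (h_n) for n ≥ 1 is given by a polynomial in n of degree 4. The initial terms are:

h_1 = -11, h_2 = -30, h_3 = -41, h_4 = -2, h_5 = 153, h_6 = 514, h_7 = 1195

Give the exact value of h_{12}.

15070

1st diffs: -19, -11, 39, 155, 361, 681.
2nd diffs: 8, 50, 116, 206, 320.
3rd diffs: 42, 66, 90, 114.
4th diffs: 24, 24, 24 (constant).
Newton forward-difference form: h_n = -11 + (-19)·C(n-1,1) + 8·C(n-1,2) + 42·C(n-1,3) + 24·C(n-1,4).
At n = 12: n-1 = 11, so h_{12} = -11 - 209 + 440 + 6930 + 7920 = 15070.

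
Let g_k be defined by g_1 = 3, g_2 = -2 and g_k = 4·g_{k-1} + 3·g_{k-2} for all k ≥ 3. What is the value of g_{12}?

-258002

g_3 = 1;  g_4 = -2;  g_5 = -5;  g_6 = -26;  g_7 = -119;  g_8 = -554;  g_9 = -2573;  g_{10} = -11954;  g_{11} = -55535;  g_{12} = -258002.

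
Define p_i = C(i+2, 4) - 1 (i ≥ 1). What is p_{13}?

1364

C(15, 4) = 1365, so p_{13} = 1364.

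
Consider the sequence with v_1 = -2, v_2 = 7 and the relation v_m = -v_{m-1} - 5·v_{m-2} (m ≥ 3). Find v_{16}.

Iterate the recurrence:
v_3 = 3, v_4 = -38, v_5 = 23, …, v_{13} = 46478, v_{14} = -79513, v_{15} = -152877, v_{16} = 550442.

550442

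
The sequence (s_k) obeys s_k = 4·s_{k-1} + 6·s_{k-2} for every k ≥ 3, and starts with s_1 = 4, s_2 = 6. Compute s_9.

s_3 = 48, s_4 = 228, s_5 = 1200, s_6 = 6168, s_7 = 31872, s_8 = 164496, s_9 = 849216.

849216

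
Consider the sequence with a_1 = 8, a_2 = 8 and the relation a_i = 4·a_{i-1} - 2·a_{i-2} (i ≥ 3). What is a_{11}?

252160

Iterate the recurrence:
a_3 = 16  a_4 = 48  a_5 = 160  a_6 = 544  a_7 = 1856  a_8 = 6336  a_9 = 21632  a_{10} = 73856  a_{11} = 252160.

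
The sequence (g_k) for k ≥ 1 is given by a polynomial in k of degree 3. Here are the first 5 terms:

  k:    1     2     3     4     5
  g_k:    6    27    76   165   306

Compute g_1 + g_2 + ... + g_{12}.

1st diffs: 21, 49, 89, 141.
2nd diffs: 28, 40, 52.
3rd diffs: 12, 12 (constant).
Newton forward-difference form: g_k = 6 + 21·C(k-1,1) + 28·C(k-1,2) + 12·C(k-1,3).
Continuing: …, 511, 792, 1161, 1630, …, g_{12} = 3757.
Summing k = 1..12 (12 terms) gives 13558.

13558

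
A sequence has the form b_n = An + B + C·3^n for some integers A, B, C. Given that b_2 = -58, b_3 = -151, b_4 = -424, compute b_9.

Write the equations: 2A + B + 9C = -58; 3A + B + 27C = -151; 4A + B + 81C = -424.
Subtracting the first from the second: A + 18C = -93.
Subtracting the second from the third: A + 54C = -273.
Solving: C = -5, A = -3, then B = -7.
Hence b_9 = -3·9 + (-7) + (-5)·19683 = -98449.

-98449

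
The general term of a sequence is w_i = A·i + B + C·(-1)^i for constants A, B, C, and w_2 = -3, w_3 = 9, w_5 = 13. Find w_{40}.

Write the equations: 2A + B + C = -3; 3A + B - C = 9; 5A + B - C = 13.
Subtracting the first from the second: A - 2C = 12.
Subtracting the second from the third: 2A = 4.
Solving: C = -5, A = 2, then B = -2.
Therefore w_{40} = 80 + (-2) + (-5)·1 = 73.

73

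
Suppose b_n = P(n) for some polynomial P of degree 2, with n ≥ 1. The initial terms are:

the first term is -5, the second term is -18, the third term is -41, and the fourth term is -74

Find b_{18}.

-1586

1st diffs: -13, -23, -33.
2nd diffs: -10, -10 (constant).
So b_n = -5n^2 + 2n - 2.
Evaluating at n = 18 gives b_{18} = -1586.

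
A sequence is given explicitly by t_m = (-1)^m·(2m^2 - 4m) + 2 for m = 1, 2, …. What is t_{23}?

(-1)^23 = -1; 2m^2 - 4m at m=23 is 966; so t_{23} = -964.

-964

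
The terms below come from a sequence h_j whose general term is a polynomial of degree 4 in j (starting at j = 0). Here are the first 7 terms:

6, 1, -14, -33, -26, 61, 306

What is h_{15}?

34371

1st diffs: -5, -15, -19, 7, 87, 245.
2nd diffs: -10, -4, 26, 80, 158.
3rd diffs: 6, 30, 54, 78.
4th diffs: 24, 24, 24 (constant).
Newton forward-difference form: h_j = 6 + (-5)·C(j,1) + (-10)·C(j,2) + 6·C(j,3) + 24·C(j,4).
At j = 15: j = 15, so h_{15} = 6 - 75 - 1050 + 2730 + 32760 = 34371.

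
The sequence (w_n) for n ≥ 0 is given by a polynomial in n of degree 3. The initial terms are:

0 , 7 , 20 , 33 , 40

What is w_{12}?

1st diffs: 7, 13, 13, 7.
2nd diffs: 6, 0, -6.
3rd diffs: -6, -6 (constant).
So w_n = -n^3 + 6n^2 + 2n.
Evaluating at n = 12 gives w_{12} = -840.

-840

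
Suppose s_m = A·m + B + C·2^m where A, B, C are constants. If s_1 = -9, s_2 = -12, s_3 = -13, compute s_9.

461

Write the equations: A + B + 2C = -9; 2A + B + 4C = -12; 3A + B + 8C = -13.
Subtracting the first from the second: A + 2C = -3.
Subtracting the second from the third: A + 4C = -1.
Solving: C = 1, A = -5, then B = -6.
So s_m = -5·m + (-6) + 1·2^m; at m=9 this is 461.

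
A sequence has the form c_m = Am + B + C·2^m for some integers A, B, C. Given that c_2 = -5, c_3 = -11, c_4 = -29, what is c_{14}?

Write the equations: 2A + B + 4C = -5; 3A + B + 8C = -11; 4A + B + 16C = -29.
Subtracting the first from the second: A + 4C = -6.
Subtracting the second from the third: A + 8C = -18.
Solving: C = -3, A = 6, then B = -5.
Hence c_{14} = 6·14 + (-5) + (-3)·16384 = -49073.

-49073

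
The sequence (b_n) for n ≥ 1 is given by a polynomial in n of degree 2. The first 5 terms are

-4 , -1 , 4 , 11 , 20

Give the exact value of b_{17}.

284

1st diffs: 3, 5, 7, 9.
2nd diffs: 2, 2, 2 (constant).
So b_n = n^2 - 5.
Evaluating at n = 17 gives b_{17} = 284.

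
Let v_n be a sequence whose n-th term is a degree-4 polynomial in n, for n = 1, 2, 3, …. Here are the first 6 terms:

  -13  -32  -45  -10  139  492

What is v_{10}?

6584

1st diffs: -19, -13, 35, 149, 353.
2nd diffs: 6, 48, 114, 204.
3rd diffs: 42, 66, 90.
4th diffs: 24, 24 (constant).
So v_n = n^4 - 3n^3 - 4n^2 - n - 6.
Evaluating at n = 10 gives v_{10} = 6584.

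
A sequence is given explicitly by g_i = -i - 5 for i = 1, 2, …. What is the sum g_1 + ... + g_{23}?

-391

Over i = 1..23: Σi = 276.
Total = (-1)·276 + (-5)·23 = -391.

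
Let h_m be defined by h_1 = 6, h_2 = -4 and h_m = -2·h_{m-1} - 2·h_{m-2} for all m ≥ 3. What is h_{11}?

-64

Iterate the recurrence:
h_3 = -4;  h_4 = 16;  h_5 = -24;  h_6 = 16;  h_7 = 16;  h_8 = -64;  h_9 = 96;  h_{10} = -64;  h_{11} = -64.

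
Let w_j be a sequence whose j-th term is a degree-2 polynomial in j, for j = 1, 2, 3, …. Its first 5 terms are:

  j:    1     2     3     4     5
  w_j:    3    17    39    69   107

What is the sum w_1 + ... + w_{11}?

2123

1st diffs: 14, 22, 30, 38.
2nd diffs: 8, 8, 8 (constant).
Newton forward-difference form: w_j = 3 + 14·C(j-1,1) + 8·C(j-1,2).
Continuing: …, 153, 207, 269, 339, …, w_{11} = 503.
Summing j = 1..11 (11 terms) gives 2123.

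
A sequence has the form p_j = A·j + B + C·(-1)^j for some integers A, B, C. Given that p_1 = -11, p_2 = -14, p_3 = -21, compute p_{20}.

-104

Write the equations: A + B - C = -11; 2A + B + C = -14; 3A + B - C = -21.
Subtracting the first from the second: A + 2C = -3.
Subtracting the second from the third: A - 2C = -7.
Solving: C = 1, A = -5, then B = -5.
Hence p_{20} = -5·20 + (-5) + 1·1 = -104.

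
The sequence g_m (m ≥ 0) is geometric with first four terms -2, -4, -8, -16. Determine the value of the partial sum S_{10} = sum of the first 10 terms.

-2046

Common ratio r = 2.
g_m = (-2)·2^(m-0).
S = (-2)·(2^10 - 1)/(2 - 1) = (-2)·(1024 - 1)/(1) = -2046.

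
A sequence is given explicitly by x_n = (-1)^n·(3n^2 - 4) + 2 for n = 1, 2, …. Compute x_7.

(-1)^7 = -1; 3n^2 - 4 at n=7 is 143; so x_7 = -141.

-141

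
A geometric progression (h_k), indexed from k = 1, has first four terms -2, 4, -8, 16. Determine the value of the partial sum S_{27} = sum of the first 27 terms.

-89478486

Common ratio r = -2.
h_k = (-2)·(-2)^(k-1).
S = (-2)·((-2)^27 - 1)/(-2 - 1) = (-2)·(-134217728 - 1)/(-3) = -89478486.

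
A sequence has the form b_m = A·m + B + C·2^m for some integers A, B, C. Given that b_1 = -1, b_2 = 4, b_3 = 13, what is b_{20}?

At m = 1, 2, 3: A + B + 2C = -1; 2A + B + 4C = 4; 3A + B + 8C = 13.
Subtracting the first from the second: A + 2C = 5.
Subtracting the second from the third: A + 4C = 9.
Solving: C = 2, A = 1, then B = -6.
Hence b_{20} = 1·20 + (-6) + 2·1048576 = 2097166.

2097166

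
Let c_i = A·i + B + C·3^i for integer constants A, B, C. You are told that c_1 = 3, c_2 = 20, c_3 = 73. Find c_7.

6549

The three given values yield: A + B + 3C = 3; 2A + B + 9C = 20; 3A + B + 27C = 73.
Subtracting the first from the second: A + 6C = 17.
Subtracting the second from the third: A + 18C = 53.
Solving: C = 3, A = -1, then B = -5.
Hence c_7 = -1·7 + (-5) + 3·2187 = 6549.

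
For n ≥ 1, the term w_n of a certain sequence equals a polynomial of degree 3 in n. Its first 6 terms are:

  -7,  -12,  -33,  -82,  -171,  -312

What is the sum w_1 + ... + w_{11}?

-6952

1st diffs: -5, -21, -49, -89, -141.
2nd diffs: -16, -28, -40, -52.
3rd diffs: -12, -12, -12 (constant).
Newton forward-difference form: w_n = -7 + (-5)·C(n-1,1) + (-16)·C(n-1,2) + (-12)·C(n-1,3).
Continuing: …, -517, -798, -1167, -1636, …, w_{11} = -2217.
Summing n = 1..11 (11 terms) gives -6952.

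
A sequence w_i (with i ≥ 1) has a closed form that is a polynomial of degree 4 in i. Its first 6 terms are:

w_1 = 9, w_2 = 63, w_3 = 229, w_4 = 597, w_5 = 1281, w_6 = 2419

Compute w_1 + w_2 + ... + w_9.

1st diffs: 54, 166, 368, 684, 1138.
2nd diffs: 112, 202, 316, 454.
3rd diffs: 90, 114, 138.
4th diffs: 24, 24 (constant).
Newton forward-difference form: w_i = 9 + 54·C(i-1,1) + 112·C(i-1,2) + 90·C(i-1,3) + 24·C(i-1,4).
Continuing: 4173, 6729, 10297.
Summing i = 1..9 (9 terms) gives 25797.

25797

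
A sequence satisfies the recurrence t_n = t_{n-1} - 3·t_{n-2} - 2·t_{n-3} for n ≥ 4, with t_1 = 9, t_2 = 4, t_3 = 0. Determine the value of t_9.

-636

t_4 = -30, t_5 = -38, t_6 = 52, t_7 = 226, t_8 = 146, t_9 = -636.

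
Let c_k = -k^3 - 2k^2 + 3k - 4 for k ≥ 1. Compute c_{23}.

-13160

c_{23} = -1·23^3 - 2·23^2 + 3·23 - 4 = -13160.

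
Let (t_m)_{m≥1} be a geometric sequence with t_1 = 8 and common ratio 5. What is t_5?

t_m = 8·5^(m-1).
t_5 = 8·5^4 = 5000.

5000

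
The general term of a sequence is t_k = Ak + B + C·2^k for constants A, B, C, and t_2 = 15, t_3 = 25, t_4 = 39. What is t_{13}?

The three given values yield: 2A + B + 4C = 15; 3A + B + 8C = 25; 4A + B + 16C = 39.
Subtracting the first from the second: A + 4C = 10.
Subtracting the second from the third: A + 8C = 14.
Solving: C = 1, A = 6, then B = -1.
Hence t_{13} = 6·13 + (-1) + 1·8192 = 8269.

8269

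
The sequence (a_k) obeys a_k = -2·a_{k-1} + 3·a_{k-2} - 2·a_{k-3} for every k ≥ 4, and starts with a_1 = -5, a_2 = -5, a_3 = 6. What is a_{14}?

a_4 = -17  a_5 = 62  a_6 = -187  …  a_{11} = 58674  a_{12} = -184985  a_{13} = 583214  a_{14} = -1838731.

-1838731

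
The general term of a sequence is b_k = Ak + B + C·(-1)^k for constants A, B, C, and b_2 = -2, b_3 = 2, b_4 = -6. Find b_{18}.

Write the equations: 2A + B + C = -2; 3A + B - C = 2; 4A + B + C = -6.
Subtracting the first from the second: A - 2C = 4.
Subtracting the second from the third: A + 2C = -8.
Solving: C = -3, A = -2, then B = 5.
So b_k = -2·k + 5 + (-3)·(-1)^k; at k=18 this is -34.

-34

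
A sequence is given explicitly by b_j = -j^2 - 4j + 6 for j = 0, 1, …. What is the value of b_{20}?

-474

b_{20} = -1·20^2 - 4·20 + 6 = -474.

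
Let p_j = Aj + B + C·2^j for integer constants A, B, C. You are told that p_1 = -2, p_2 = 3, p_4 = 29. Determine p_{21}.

4194318

At j = 1, 2, 4: A + B + 2C = -2; 2A + B + 4C = 3; 4A + B + 16C = 29.
Subtracting the first from the second: A + 2C = 5.
Subtracting the second from the third: 2A + 12C = 26.
Solving: C = 2, A = 1, then B = -7.
Hence p_{21} = 1·21 + (-7) + 2·2097152 = 4194318.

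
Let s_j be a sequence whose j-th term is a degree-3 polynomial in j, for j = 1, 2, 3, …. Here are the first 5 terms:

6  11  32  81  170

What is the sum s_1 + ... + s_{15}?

24275

1st diffs: 5, 21, 49, 89.
2nd diffs: 16, 28, 40.
3rd diffs: 12, 12 (constant).
Newton forward-difference form: s_j = 6 + 5·C(j-1,1) + 16·C(j-1,2) + 12·C(j-1,3).
Continuing: …, 311, 516, 797, 1166, …, s_{15} = 5900.
Summing j = 1..15 (15 terms) gives 24275.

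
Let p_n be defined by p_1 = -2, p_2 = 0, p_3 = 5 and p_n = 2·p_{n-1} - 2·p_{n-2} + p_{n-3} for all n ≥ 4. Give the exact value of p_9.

5

Compute successive terms:
p_4 = 8, p_5 = 6, p_6 = 1, p_7 = -2, p_8 = 0, p_9 = 5.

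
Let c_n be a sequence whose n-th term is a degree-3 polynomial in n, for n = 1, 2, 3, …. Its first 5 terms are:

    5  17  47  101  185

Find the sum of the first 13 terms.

10439

1st diffs: 12, 30, 54, 84.
2nd diffs: 18, 24, 30.
3rd diffs: 6, 6 (constant).
Newton forward-difference form: c_n = 5 + 12·C(n-1,1) + 18·C(n-1,2) + 6·C(n-1,3).
Continuing: …, 305, 467, 677, 941, …, c_{13} = 2657.
Summing n = 1..13 (13 terms) gives 10439.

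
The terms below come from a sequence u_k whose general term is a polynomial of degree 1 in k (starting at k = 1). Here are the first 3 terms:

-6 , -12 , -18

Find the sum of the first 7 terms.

-168

1st diffs: -6, -6 (constant).
So u_k = -6k.
Continuing: -24, -30, -36, -42.
Summing k = 1..7 (7 terms) gives -168.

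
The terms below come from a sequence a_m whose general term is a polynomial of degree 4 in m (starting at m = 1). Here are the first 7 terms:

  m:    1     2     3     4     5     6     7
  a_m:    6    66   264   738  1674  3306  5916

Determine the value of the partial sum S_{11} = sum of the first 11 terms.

1st diffs: 60, 198, 474, 936, 1632, 2610.
2nd diffs: 138, 276, 462, 696, 978.
3rd diffs: 138, 186, 234, 282.
4th diffs: 48, 48, 48 (constant).
Newton forward-difference form: a_m = 6 + 60·C(m-1,1) + 138·C(m-1,2) + 138·C(m-1,3) + 48·C(m-1,4).
Continuing: 9834, 15438, 23154, 33456.
Summing m = 1..11 (11 terms) gives 93852.

93852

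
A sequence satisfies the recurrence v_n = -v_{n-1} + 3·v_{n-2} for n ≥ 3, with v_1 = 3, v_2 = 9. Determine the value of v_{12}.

Iterate the recurrence:
v_3 = 0; v_4 = 27; v_5 = -27; v_6 = 108; v_7 = -189; v_8 = 513; v_9 = -1080; v_{10} = 2619; v_{11} = -5859; v_{12} = 13716.

13716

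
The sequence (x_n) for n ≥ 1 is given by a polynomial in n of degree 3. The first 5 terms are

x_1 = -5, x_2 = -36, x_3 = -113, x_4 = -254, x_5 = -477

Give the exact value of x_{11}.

1st diffs: -31, -77, -141, -223.
2nd diffs: -46, -64, -82.
3rd diffs: -18, -18 (constant).
So x_n = -3n^3 - 5n^2 + 5n - 2.
Evaluating at n = 11 gives x_{11} = -4545.

-4545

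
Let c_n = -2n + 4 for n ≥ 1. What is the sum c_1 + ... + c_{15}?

Over n = 1..15: Σn = 120.
Total = (-2)·120 + (4)·15 = -180.

-180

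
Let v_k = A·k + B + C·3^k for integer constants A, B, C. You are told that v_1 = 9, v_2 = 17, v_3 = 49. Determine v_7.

4353

At k = 1, 2, 3: A + B + 3C = 9; 2A + B + 9C = 17; 3A + B + 27C = 49.
Subtracting the first from the second: A + 6C = 8.
Subtracting the second from the third: A + 18C = 32.
Solving: C = 2, A = -4, then B = 7.
So v_k = -4·k + 7 + 2·3^k; at k=7 this is 4353.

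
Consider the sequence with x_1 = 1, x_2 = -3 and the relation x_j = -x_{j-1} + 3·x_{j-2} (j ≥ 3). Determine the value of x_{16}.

-324015

Applying the relation repeatedly:
x_3 = 6;  x_4 = -15;  x_5 = 33;  …;  x_{13} = 26529;  x_{14} = -61107;  x_{15} = 140694;  x_{16} = -324015.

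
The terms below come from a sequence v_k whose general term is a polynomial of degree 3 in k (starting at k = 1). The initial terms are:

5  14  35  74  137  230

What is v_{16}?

1st diffs: 9, 21, 39, 63, 93.
2nd diffs: 12, 18, 24, 30.
3rd diffs: 6, 6, 6 (constant).
Newton forward-difference form: v_k = 5 + 9·C(k-1,1) + 12·C(k-1,2) + 6·C(k-1,3).
At k = 16: k-1 = 15, so v_{16} = 5 + 135 + 1260 + 2730 = 4130.

4130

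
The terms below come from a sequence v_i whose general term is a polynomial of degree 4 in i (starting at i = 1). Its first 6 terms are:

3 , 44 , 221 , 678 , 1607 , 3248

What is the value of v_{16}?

145938

1st diffs: 41, 177, 457, 929, 1641.
2nd diffs: 136, 280, 472, 712.
3rd diffs: 144, 192, 240.
4th diffs: 48, 48 (constant).
So v_i = 2i^4 + 4i^3 - 6i^2 + i + 2.
Evaluating at i = 16 gives v_{16} = 145938.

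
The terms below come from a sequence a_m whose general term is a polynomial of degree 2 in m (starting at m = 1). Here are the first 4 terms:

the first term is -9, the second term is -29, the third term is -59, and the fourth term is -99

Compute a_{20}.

1st diffs: -20, -30, -40.
2nd diffs: -10, -10 (constant).
Newton forward-difference form: a_m = -9 + (-20)·C(m-1,1) + (-10)·C(m-1,2).
At m = 20: m-1 = 19, so a_{20} = -9 - 380 - 1710 = -2099.

-2099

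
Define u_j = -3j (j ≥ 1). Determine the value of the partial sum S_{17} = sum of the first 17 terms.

Over j = 1..17: Σj = 153.
Total = (-3)·153 = -459.

-459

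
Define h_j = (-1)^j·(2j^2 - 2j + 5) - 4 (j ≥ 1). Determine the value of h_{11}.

(-1)^11 = -1; 2j^2 - 2j + 5 at j=11 is 225; so h_{11} = -229.

-229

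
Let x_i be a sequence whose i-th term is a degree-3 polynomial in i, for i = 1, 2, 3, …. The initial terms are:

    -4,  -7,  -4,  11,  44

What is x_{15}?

1st diffs: -3, 3, 15, 33.
2nd diffs: 6, 12, 18.
3rd diffs: 6, 6 (constant).
Newton forward-difference form: x_i = -4 + (-3)·C(i-1,1) + 6·C(i-1,2) + 6·C(i-1,3).
At i = 15: i-1 = 14, so x_{15} = -4 - 42 + 546 + 2184 = 2684.

2684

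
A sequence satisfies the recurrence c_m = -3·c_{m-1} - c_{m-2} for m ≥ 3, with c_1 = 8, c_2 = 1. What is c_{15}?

-1288955

Compute successive terms:
c_3 = -11  c_4 = 32  c_5 = -85  …  c_{12} = 71831  c_{13} = -188056  c_{14} = 492337  c_{15} = -1288955.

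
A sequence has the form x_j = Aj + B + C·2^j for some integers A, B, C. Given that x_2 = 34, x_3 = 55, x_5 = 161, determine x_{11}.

At j = 2, 3, 5: 2A + B + 4C = 34; 3A + B + 8C = 55; 5A + B + 32C = 161.
Subtracting the first from the second: A + 4C = 21.
Subtracting the second from the third: 2A + 24C = 106.
Solving: C = 4, A = 5, then B = 8.
So x_j = 5·j + 8 + 4·2^j; at j=11 this is 8255.

8255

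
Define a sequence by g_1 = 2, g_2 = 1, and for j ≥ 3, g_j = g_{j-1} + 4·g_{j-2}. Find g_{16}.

1340573

Compute successive terms:
g_3 = 9  g_4 = 13  g_5 = 49  …  g_{13} = 80017  g_{14} = 204101  g_{15} = 524169  g_{16} = 1340573.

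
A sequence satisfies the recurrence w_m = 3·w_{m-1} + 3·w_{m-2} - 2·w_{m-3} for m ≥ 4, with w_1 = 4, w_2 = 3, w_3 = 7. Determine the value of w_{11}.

w_4 = 22  w_5 = 81  w_6 = 295  w_7 = 1084  w_8 = 3975  w_9 = 14587  w_{10} = 53518  w_{11} = 196365.

196365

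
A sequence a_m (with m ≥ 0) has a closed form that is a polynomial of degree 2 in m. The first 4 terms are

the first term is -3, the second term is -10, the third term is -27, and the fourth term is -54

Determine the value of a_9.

1st diffs: -7, -17, -27.
2nd diffs: -10, -10 (constant).
Newton forward-difference form: a_m = -3 + (-7)·C(m,1) + (-10)·C(m,2).
At m = 9: m = 9, so a_9 = -3 - 63 - 360 = -426.

-426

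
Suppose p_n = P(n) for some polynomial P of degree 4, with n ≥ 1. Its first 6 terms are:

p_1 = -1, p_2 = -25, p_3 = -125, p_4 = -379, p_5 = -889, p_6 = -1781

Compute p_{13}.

1st diffs: -24, -100, -254, -510, -892.
2nd diffs: -76, -154, -256, -382.
3rd diffs: -78, -102, -126.
4th diffs: -24, -24 (constant).
So p_n = -n^4 - 3n^3 + 5n^2 - 3n + 1.
Evaluating at n = 13 gives p_{13} = -34345.

-34345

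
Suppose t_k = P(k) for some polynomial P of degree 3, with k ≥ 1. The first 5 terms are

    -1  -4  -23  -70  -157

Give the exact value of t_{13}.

-3733

1st diffs: -3, -19, -47, -87.
2nd diffs: -16, -28, -40.
3rd diffs: -12, -12 (constant).
So t_k = -2k^3 + 4k^2 - k - 2.
Evaluating at k = 13 gives t_{13} = -3733.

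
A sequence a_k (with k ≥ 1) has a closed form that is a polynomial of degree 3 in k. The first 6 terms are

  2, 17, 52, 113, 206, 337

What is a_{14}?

1st diffs: 15, 35, 61, 93, 131.
2nd diffs: 20, 26, 32, 38.
3rd diffs: 6, 6, 6 (constant).
So a_k = k^3 + 4k^2 - 4k + 1.
Evaluating at k = 14 gives a_{14} = 3473.

3473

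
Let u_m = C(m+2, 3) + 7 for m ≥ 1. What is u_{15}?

C(17, 3) = 680, so u_{15} = 687.

687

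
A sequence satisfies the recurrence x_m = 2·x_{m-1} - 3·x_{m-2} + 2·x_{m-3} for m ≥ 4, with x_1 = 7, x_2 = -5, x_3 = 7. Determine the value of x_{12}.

Compute successive terms:
x_4 = 43  x_5 = 55  x_6 = -5  x_7 = -89  x_8 = -53  x_9 = 151  x_{10} = 283  x_{11} = 7  x_{12} = -533.

-533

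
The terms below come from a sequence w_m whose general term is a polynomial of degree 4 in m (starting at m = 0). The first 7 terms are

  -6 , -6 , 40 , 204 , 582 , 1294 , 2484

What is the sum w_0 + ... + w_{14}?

1st diffs: 0, 46, 164, 378, 712, 1190.
2nd diffs: 46, 118, 214, 334, 478.
3rd diffs: 72, 96, 120, 144.
4th diffs: 24, 24, 24 (constant).
Newton forward-difference form: w_m = -6 + 46·C(m,2) + 72·C(m,3) + 24·C(m,4).
Continuing: …, 4320, 6994, 10722, 15744, …, w_{14} = 54412.
Summing m = 0..14 (15 terms) gives 191192.

191192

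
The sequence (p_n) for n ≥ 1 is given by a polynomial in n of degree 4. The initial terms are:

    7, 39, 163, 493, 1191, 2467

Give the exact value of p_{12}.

40069

1st diffs: 32, 124, 330, 698, 1276.
2nd diffs: 92, 206, 368, 578.
3rd diffs: 114, 162, 210.
4th diffs: 48, 48 (constant).
So p_n = 2n^4 - n^3 + 2n^2 + 3n + 1.
Evaluating at n = 12 gives p_{12} = 40069.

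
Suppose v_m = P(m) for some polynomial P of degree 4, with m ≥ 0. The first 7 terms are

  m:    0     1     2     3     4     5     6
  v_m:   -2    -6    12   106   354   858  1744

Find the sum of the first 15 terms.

1st diffs: -4, 18, 94, 248, 504, 886.
2nd diffs: 22, 76, 154, 256, 382.
3rd diffs: 54, 78, 102, 126.
4th diffs: 24, 24, 24 (constant).
Newton forward-difference form: v_m = -2 + (-4)·C(m,1) + 22·C(m,2) + 54·C(m,3) + 24·C(m,4).
Continuing: …, 3162, 5286, 8314, 12468, …, v_{14} = 45624.
Summing m = 0..14 (15 terms) gives 155342.

155342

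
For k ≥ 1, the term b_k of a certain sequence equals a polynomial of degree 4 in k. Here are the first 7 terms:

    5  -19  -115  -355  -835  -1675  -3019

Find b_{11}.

-17155

1st diffs: -24, -96, -240, -480, -840, -1344.
2nd diffs: -72, -144, -240, -360, -504.
3rd diffs: -72, -96, -120, -144.
4th diffs: -24, -24, -24 (constant).
So b_k = -k^4 - 2k^3 + k^2 + 2k + 5.
Evaluating at k = 11 gives b_{11} = -17155.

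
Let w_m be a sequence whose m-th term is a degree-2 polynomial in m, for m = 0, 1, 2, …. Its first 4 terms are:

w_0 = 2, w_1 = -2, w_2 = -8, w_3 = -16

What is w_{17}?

-338

1st diffs: -4, -6, -8.
2nd diffs: -2, -2 (constant).
So w_m = -m^2 - 3m + 2.
Evaluating at m = 17 gives w_{17} = -338.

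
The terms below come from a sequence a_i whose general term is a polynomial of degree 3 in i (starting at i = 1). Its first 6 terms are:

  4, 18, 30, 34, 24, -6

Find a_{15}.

1st diffs: 14, 12, 4, -10, -30.
2nd diffs: -2, -8, -14, -20.
3rd diffs: -6, -6, -6 (constant).
So a_i = -i^3 + 5i^2 + 6i - 6.
Evaluating at i = 15 gives a_{15} = -2166.

-2166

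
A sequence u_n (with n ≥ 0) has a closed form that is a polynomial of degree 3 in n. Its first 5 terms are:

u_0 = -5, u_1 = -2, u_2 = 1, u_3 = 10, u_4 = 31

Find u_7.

226

1st diffs: 3, 3, 9, 21.
2nd diffs: 0, 6, 12.
3rd diffs: 6, 6 (constant).
So u_n = n^3 - 3n^2 + 5n - 5.
Evaluating at n = 7 gives u_7 = 226.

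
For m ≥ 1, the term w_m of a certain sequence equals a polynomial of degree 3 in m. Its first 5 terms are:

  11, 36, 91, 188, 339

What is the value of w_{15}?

7459

1st diffs: 25, 55, 97, 151.
2nd diffs: 30, 42, 54.
3rd diffs: 12, 12 (constant).
Newton forward-difference form: w_m = 11 + 25·C(m-1,1) + 30·C(m-1,2) + 12·C(m-1,3).
At m = 15: m-1 = 14, so w_{15} = 11 + 350 + 2730 + 4368 = 7459.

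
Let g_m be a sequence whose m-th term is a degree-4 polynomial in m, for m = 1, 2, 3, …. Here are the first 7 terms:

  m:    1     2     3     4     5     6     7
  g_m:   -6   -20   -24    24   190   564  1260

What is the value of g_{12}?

1st diffs: -14, -4, 48, 166, 374, 696.
2nd diffs: 10, 52, 118, 208, 322.
3rd diffs: 42, 66, 90, 114.
4th diffs: 24, 24, 24 (constant).
Newton forward-difference form: g_m = -6 + (-14)·C(m-1,1) + 10·C(m-1,2) + 42·C(m-1,3) + 24·C(m-1,4).
At m = 12: m-1 = 11, so g_{12} = -6 - 154 + 550 + 6930 + 7920 = 15240.

15240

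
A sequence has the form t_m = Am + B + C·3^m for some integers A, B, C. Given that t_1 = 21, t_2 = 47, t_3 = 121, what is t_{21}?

Plug in m = 1, 2, 3: A + B + 3C = 21; 2A + B + 9C = 47; 3A + B + 27C = 121.
Subtracting the first from the second: A + 6C = 26.
Subtracting the second from the third: A + 18C = 74.
Solving: C = 4, A = 2, then B = 7.
So t_m = 2·m + 7 + 4·3^m; at m=21 this is 41841412861.

41841412861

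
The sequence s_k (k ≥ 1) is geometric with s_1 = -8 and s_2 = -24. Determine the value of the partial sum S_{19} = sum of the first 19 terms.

-4649045864

Common ratio r = 3.
s_k = (-8)·3^(k-1).
S = (-8)·(3^19 - 1)/(3 - 1) = (-8)·(1162261467 - 1)/(2) = -4649045864.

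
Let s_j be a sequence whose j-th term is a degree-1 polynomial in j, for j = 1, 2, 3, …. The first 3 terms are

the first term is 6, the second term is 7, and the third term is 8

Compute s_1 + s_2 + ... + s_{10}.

1st diffs: 1, 1 (constant).
So s_j = j + 5.
Continuing: …, 9, 10, 11, 12, …, s_{10} = 15.
Summing j = 1..10 (10 terms) gives 105.

105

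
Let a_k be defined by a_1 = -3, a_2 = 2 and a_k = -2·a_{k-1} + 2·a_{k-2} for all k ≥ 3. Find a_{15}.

-1563520

a_3 = -10  a_4 = 24  a_5 = -68  …  a_{12} = 76672  a_{13} = -209472  a_{14} = 572288  a_{15} = -1563520.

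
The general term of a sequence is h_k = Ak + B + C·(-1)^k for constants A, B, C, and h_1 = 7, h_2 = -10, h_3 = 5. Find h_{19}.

-11

At k = 1, 2, 3: A + B - C = 7; 2A + B + C = -10; 3A + B - C = 5.
Subtracting the first from the second: A + 2C = -17.
Subtracting the second from the third: A - 2C = 15.
Solving: C = -8, A = -1, then B = 0.
Therefore h_{19} = -19 + 0 + (-8)·(-1) = -11.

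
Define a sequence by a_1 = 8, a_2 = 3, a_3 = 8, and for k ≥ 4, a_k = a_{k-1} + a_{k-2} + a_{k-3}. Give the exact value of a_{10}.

655

Step forward from the initial values:
a_4 = 19; a_5 = 30; a_6 = 57; a_7 = 106; a_8 = 193; a_9 = 356; a_{10} = 655.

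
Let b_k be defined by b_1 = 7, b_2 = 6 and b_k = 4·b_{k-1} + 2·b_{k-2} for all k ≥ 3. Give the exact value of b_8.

Step forward from the initial values:
b_3 = 38;  b_4 = 164;  b_5 = 732;  b_6 = 3256;  b_7 = 14488;  b_8 = 64464.

64464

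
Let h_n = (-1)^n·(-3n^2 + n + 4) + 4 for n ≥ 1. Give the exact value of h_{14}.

-566

(-1)^14 = 1; -3n^2 + n + 4 at n=14 is -570; so h_{14} = -566.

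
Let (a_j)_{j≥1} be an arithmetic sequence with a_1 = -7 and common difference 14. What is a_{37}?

497

a_j = -7 + (j - 1)·14.
a_{37} = -7 + 36·14 = 497.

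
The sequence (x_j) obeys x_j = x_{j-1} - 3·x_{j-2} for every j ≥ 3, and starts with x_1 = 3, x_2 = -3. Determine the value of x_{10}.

Compute successive terms:
x_3 = -12; x_4 = -3; x_5 = 33; x_6 = 42; x_7 = -57; x_8 = -183; x_9 = -12; x_{10} = 537.

537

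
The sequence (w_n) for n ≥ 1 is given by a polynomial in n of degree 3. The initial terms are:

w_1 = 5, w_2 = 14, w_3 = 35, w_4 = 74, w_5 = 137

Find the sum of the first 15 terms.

1st diffs: 9, 21, 39, 63.
2nd diffs: 12, 18, 24.
3rd diffs: 6, 6 (constant).
Newton forward-difference form: w_n = 5 + 9·C(n-1,1) + 12·C(n-1,2) + 6·C(n-1,3).
Continuing: …, 230, 359, 530, 749, …, w_{15} = 3407.
Summing n = 1..15 (15 terms) gives 14670.

14670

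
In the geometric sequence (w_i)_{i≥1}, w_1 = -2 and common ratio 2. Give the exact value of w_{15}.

w_i = (-2)·2^(i-1).
w_{15} = (-2)·2^14 = -32768.

-32768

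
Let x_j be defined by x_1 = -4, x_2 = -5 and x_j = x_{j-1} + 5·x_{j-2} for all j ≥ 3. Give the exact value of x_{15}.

-4631425

Compute successive terms:
x_3 = -25;  x_4 = -50;  x_5 = -175;  …;  x_{12} = -211925;  x_{13} = -595300;  x_{14} = -1654925;  x_{15} = -4631425.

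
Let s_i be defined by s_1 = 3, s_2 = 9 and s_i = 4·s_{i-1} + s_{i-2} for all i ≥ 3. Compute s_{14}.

Compute successive terms:
s_3 = 39;  s_4 = 165;  s_5 = 699;  …;  s_{11} = 4038807;  s_{12} = 17108661;  s_{13} = 72473451;  s_{14} = 307002465.

307002465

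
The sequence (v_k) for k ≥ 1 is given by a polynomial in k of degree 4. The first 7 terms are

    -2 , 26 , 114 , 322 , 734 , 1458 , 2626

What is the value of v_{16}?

1st diffs: 28, 88, 208, 412, 724, 1168.
2nd diffs: 60, 120, 204, 312, 444.
3rd diffs: 60, 84, 108, 132.
4th diffs: 24, 24, 24 (constant).
Newton forward-difference form: v_k = -2 + 28·C(k-1,1) + 60·C(k-1,2) + 60·C(k-1,3) + 24·C(k-1,4).
At k = 16: k-1 = 15, so v_{16} = -2 + 420 + 6300 + 27300 + 32760 = 66778.

66778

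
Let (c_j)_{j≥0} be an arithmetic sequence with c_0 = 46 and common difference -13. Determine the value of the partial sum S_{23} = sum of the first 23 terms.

-2231

c_j = 46 + (j - 0)·(-13).
c_{22} = -240; S = 23·(46 + (-240))/2 = -2231.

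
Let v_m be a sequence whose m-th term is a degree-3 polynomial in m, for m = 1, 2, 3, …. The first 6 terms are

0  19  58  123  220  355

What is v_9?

1st diffs: 19, 39, 65, 97, 135.
2nd diffs: 20, 26, 32, 38.
3rd diffs: 6, 6, 6 (constant).
So v_m = m^3 + 4m^2 - 5.
Evaluating at m = 9 gives v_9 = 1048.

1048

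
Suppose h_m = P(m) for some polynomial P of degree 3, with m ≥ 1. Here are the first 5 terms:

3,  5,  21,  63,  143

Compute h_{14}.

1st diffs: 2, 16, 42, 80.
2nd diffs: 14, 26, 38.
3rd diffs: 12, 12 (constant).
Newton forward-difference form: h_m = 3 + 2·C(m-1,1) + 14·C(m-1,2) + 12·C(m-1,3).
At m = 14: m-1 = 13, so h_{14} = 3 + 26 + 1092 + 3432 = 4553.

4553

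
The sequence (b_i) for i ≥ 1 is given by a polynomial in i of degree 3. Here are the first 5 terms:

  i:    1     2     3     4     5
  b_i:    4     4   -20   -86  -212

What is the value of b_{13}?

1st diffs: 0, -24, -66, -126.
2nd diffs: -24, -42, -60.
3rd diffs: -18, -18 (constant).
So b_i = -3i^3 + 6i^2 + 3i - 2.
Evaluating at i = 13 gives b_{13} = -5540.

-5540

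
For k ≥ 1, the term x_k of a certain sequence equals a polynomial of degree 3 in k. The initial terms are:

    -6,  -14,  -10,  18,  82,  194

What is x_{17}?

8026

1st diffs: -8, 4, 28, 64, 112.
2nd diffs: 12, 24, 36, 48.
3rd diffs: 12, 12, 12 (constant).
So x_k = 2k^3 - 6k^2 - 4k + 2.
Evaluating at k = 17 gives x_{17} = 8026.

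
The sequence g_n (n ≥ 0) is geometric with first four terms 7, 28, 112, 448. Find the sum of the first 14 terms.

626349395

Common ratio r = 4.
g_n = 7·4^(n-0).
S = 7·(4^14 - 1)/(4 - 1) = 7·(268435456 - 1)/(3) = 626349395.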